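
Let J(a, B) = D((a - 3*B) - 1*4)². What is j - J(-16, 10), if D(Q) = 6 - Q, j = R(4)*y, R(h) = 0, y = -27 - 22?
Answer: -3136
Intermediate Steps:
y = -49
j = 0 (j = 0*(-49) = 0)
J(a, B) = (10 - a + 3*B)² (J(a, B) = (6 - ((a - 3*B) - 1*4))² = (6 - ((a - 3*B) - 4))² = (6 - (-4 + a - 3*B))² = (6 + (4 - a + 3*B))² = (10 - a + 3*B)²)
j - J(-16, 10) = 0 - (10 - 1*(-16) + 3*10)² = 0 - (10 + 16 + 30)² = 0 - 1*56² = 0 - 1*3136 = 0 - 3136 = -3136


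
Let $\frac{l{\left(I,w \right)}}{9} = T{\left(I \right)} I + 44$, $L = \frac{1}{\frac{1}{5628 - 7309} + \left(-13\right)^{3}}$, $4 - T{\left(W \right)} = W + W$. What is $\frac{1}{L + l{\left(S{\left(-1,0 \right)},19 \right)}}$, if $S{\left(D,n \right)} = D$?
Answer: $\frac{3693158}{1263058355} \approx 0.002924$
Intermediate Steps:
$T{\left(W \right)} = 4 - 2 W$ ($T{\left(W \right)} = 4 - \left(W + W\right) = 4 - 2 W$)
$L = - \frac{1681}{3693158}$ ($L = \frac{1}{\frac{1}{-1681} - 2197} = \frac{1}{- \frac{1}{1681} - 2197} = \frac{1}{- \frac{3693158}{1681}} = - \frac{1681}{3693158} \approx -0.00045517$)
$l{\left(I,w \right)} = 396 + 9 I \left(4 - 2 I\right)$ ($l{\left(I,w \right)} = 9 \left(\left(4 - 2 I\right) I + 44\right) = 9 \left(I \left(4 - 2 I\right) + 44\right) = 9 \left(44 + I \left(4 - 2 I\right)\right) = 396 + 9 I \left(4 - 2 I\right)$)
$\frac{1}{L + l{\left(S{\left(-1,0 \right)},19 \right)}} = \frac{1}{- \frac{1681}{3693158} + \left(396 - - 18 \left(-2 - 1\right)\right)} = \frac{1}{- \frac{1681}{3693158} + \left(396 - \left(-18\right) \left(-3\right)\right)} = \frac{1}{- \frac{1681}{3693158} + \left(396 - 54\right)} = \frac{1}{- \frac{1681}{3693158} + 342} = \frac{1}{\frac{1263058355}{3693158}} = \frac{3693158}{1263058355}$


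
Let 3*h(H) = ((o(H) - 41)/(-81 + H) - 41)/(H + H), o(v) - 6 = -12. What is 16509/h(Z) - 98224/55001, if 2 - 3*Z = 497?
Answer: 221136136831124/552155039 ≈ 4.0050e+5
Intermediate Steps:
Z = -165 (Z = ⅔ - ⅓*497 = ⅔ - 497/3 = -165)
o(v) = -6 (o(v) = 6 - 12 = -6)
h(H) = (-41 - 47/(-81 + H))/(6*H) (h(H) = (((-6 - 41)/(-81 + H) - 41)/(H + H))/3 = ((-47/(-81 + H) - 41)/((2*H)))/3 = ((-41 - 47/(-81 + H))*(1/(2*H)))/3 = ((-41 - 47/(-81 + H))/(2*H))/3 = (-41 - 47/(-81 + H))/(6*H))
16509/h(Z) - 98224/55001 = 16509/(((⅙)*(3274 - 41*(-165))/(-165*(-81 - 165)))) - 98224/55001 = 16509/(((⅙)*(-1/165)*(3274 + 6765)/(-246))) - 98224*1/55001 = 16509/(((⅙)*(-1/165)*(-1/246)*10039)) - 98224/55001 = 16509/(10039/243540) - 98224/55001 = 16509*(243540/10039) - 98224/55001 = 4020601860/10039 - 98224/55001 = 221136136831124/552155039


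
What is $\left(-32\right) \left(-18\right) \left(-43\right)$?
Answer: $-24768$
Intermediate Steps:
$\left(-32\right) \left(-18\right) \left(-43\right) = 576 \left(-43\right) = -24768$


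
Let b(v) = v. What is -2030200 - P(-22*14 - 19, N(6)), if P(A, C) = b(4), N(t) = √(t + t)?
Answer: -2030204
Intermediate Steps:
N(t) = √2*√t (N(t) = √(2*t) = √2*√t)
P(A, C) = 4
-2030200 - P(-22*14 - 19, N(6)) = -2030200 - 1*4 = -2030200 - 4 = -2030204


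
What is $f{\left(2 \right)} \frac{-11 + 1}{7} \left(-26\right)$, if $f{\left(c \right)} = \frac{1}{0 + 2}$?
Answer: $\frac{130}{7} \approx 18.571$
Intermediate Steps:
$f{\left(c \right)} = \frac{1}{2}$
$f{\left(2 \right)} \frac{-11 + 1}{7} \left(-26\right) = \frac{\left(-11 + 1\right) \frac{1}{7}}{2} \left(-26\right) = \frac{\left(-10\right) \frac{1}{7}}{2} \left(-26\right) = \frac{1}{2} \left(- \frac{10}{7}\right) \left(-26\right) = \left(- \frac{5}{7}\right) \left(-26\right) = \frac{130}{7}$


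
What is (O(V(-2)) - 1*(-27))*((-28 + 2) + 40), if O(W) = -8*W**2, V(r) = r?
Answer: -70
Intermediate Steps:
(O(V(-2)) - 1*(-27))*((-28 + 2) + 40) = (-8*(-2)**2 - 1*(-27))*((-28 + 2) + 40) = (-8*4 + 27)*(-26 + 40) = (-32 + 27)*14 = -5*14 = -70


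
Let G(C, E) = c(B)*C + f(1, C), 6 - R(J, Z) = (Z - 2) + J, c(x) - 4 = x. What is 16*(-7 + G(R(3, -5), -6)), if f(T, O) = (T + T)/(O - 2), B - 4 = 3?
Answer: 1652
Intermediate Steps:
B = 7 (B = 4 + 3 = 7)
c(x) = 4 + x
f(T, O) = 2*T/(-2 + O) (f(T, O) = (2*T)/(-2 + O) = 2*T/(-2 + O))
R(J, Z) = 8 - J - Z (R(J, Z) = 6 - ((Z - 2) + J) = 6 - ((-2 + Z) + J) = 6 - (-2 + J + Z) = 6 + (2 - J - Z) = 8 - J - Z)
G(C, E) = 2/(-2 + C) + 11*C (G(C, E) = (4 + 7)*C + 2*1/(-2 + C) = 11*C + 2/(-2 + C) = 2/(-2 + C) + 11*C)
16*(-7 + G(R(3, -5), -6)) = 16*(-7 + (2 + 11*(8 - 1*3 - 1*(-5))*(-2 + (8 - 1*3 - 1*(-5))))/(-2 + (8 - 1*3 - 1*(-5)))) = 16*(-7 + (2 + 11*(8 - 3 + 5)*(-2 + (8 - 3 + 5)))/(-2 + (8 - 3 + 5))) = 16*(-7 + (2 + 11*10*(-2 + 10))/(-2 + 10)) = 16*(-7 + (2 + 11*10*8)/8) = 16*(-7 + (2 + 880)/8) = 16*(-7 + (⅛)*882) = 16*(-7 + 441/4) = 16*(413/4) = 1652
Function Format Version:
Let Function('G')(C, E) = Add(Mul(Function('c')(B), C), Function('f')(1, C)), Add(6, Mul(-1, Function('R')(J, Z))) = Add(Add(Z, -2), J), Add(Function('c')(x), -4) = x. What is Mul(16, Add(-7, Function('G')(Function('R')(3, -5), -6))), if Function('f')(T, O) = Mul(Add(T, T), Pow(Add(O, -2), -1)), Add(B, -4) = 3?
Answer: 1652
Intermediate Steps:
B = 7 (B = Add(4, 3) = 7)
Function('c')(x) = Add(4, x)
Function('f')(T, O) = Mul(2, T, Pow(Add(-2, O), -1)) (Function('f')(T, O) = Mul(Mul(2, T), Pow(Add(-2, O), -1)) = Mul(2, T, Pow(Add(-2, O), -1)))
Function('R')(J, Z) = Add(8, Mul(-1, J), Mul(-1, Z)) (Function('R')(J, Z) = Add(6, Mul(-1, Add(Add(Z, -2), J))) = Add(6, Mul(-1, Add(Add(-2, Z), J))) = Add(6, Mul(-1, Add(-2, J, Z))) = Add(6, Add(2, Mul(-1, J), Mul(-1, Z))) = Add(8, Mul(-1, J), Mul(-1, Z)))
Function('G')(C, E) = Add(Mul(2, Pow(Add(-2, C), -1)), Mul(11, C)) (Function('G')(C, E) = Add(Mul(Add(4, 7), C), Mul(2, 1, Pow(Add(-2, C), -1))) = Add(Mul(11, C), Mul(2, Pow(Add(-2, C), -1))) = Add(Mul(2, Pow(Add(-2, C), -1)), Mul(11, C)))
Mul(16, Add(-7, Function('G')(Function('R')(3, -5), -6))) = Mul(16, Add(-7, Mul(Pow(Add(-2, Add(8, Mul(-1, 3), Mul(-1, -5))), -1), Add(2, Mul(11, Add(8, Mul(-1, 3), Mul(-1, -5)), Add(-2, Add(8, Mul(-1, 3), Mul(-1, -5)))))))) = Mul(16, Add(-7, Mul(Pow(Add(-2, Add(8, -3, 5)), -1), Add(2, Mul(11, Add(8, -3, 5), Add(-2, Add(8, -3, 5))))))) = Mul(16, Add(-7, Mul(Pow(Add(-2, 10), -1), Add(2, Mul(11, 10, Add(-2, 10)))))) = Mul(16, Add(-7, Mul(Pow(8, -1), Add(2, Mul(11, 10, 8))))) = Mul(16, Add(-7, Mul(Rational(1, 8), Add(2, 880)))) = Mul(16, Add(-7, Mul(Rational(1, 8), 882))) = Mul(16, Add(-7, Rational(441, 4))) = Mul(16, Rational(413, 4)) = 1652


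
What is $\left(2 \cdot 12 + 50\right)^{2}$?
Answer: $5476$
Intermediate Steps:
$\left(2 \cdot 12 + 50\right)^{2} = \left(24 + 50\right)^{2} = 74^{2} = 5476$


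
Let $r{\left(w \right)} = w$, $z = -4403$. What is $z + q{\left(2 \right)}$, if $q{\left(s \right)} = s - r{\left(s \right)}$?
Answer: $-4403$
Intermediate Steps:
$q{\left(s \right)} = 0$ ($q{\left(s \right)} = s - s = 0$)
$z + q{\left(2 \right)} = -4403 + 0 = -4403$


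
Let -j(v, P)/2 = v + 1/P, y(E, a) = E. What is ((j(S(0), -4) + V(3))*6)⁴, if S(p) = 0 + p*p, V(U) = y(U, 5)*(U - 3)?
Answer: 81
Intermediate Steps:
V(U) = U*(-3 + U) (V(U) = U*(U - 3) = U*(-3 + U))
S(p) = p² (S(p) = 0 + p² = p²)
j(v, P) = -2*v - 2/P (j(v, P) = -2*(v + 1/P) = -2*v - 2/P)
((j(S(0), -4) + V(3))*6)⁴ = (((-2*0² - 2/(-4)) + 3*(-3 + 3))*6)⁴ = (((-2*0 - 2*(-¼)) + 3*0)*6)⁴ = (((0 + ½) + 0)*6)⁴ = ((½ + 0)*6)⁴ = ((½)*6)⁴ = 3⁴ = 81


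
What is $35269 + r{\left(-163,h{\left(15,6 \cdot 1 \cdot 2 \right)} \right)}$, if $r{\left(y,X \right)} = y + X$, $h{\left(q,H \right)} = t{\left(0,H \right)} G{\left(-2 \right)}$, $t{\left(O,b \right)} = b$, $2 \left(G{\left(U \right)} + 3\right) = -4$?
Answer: $35046$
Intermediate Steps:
$G{\left(U \right)} = -5$ ($G{\left(U \right)} = -3 + \frac{1}{2} \left(-4\right) = -3 - 2 = -5$)
$h{\left(q,H \right)} = - 5 H$ ($h{\left(q,H \right)} = H \left(-5\right) = - 5 H$)
$r{\left(y,X \right)} = X + y$
$35269 + r{\left(-163,h{\left(15,6 \cdot 1 \cdot 2 \right)} \right)} = 35269 - \left(163 + 5 \cdot 6 \cdot 1 \cdot 2\right) = 35269 - \left(163 + 5 \cdot 6 \cdot 2\right) = 35269 - 223 = 35046$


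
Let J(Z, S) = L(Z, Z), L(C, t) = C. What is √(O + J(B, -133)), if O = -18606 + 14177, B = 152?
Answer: I*√4277 ≈ 65.399*I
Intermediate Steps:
J(Z, S) = Z
O = -4429
√(O + J(B, -133)) = √(-4429 + 152) = √(-4277) = I*√4277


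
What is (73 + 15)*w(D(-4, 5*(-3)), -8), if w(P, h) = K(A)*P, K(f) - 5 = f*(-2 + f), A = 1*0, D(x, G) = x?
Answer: -1760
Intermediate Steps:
A = 0
K(f) = 5 + f*(-2 + f)
w(P, h) = 5*P (w(P, h) = (5 + 0² - 2*0)*P = (5 + 0 + 0)*P = 5*P)
(73 + 15)*w(D(-4, 5*(-3)), -8) = (73 + 15)*(5*(-4)) = 88*(-20) = -1760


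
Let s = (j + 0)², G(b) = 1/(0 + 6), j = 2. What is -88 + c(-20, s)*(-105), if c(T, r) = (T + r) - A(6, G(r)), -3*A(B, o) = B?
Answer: 1382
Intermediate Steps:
G(b) = ⅙ (G(b) = 1/6 = ⅙)
A(B, o) = -B/3
s = 4 (s = (2 + 0)² = 2² = 4)
c(T, r) = 2 + T + r (c(T, r) = (T + r) - (-1)*6/3 = (T + r) - 1*(-2) = (T + r) + 2 = 2 + T + r)
-88 + c(-20, s)*(-105) = -88 + (2 - 20 + 4)*(-105) = -88 - 14*(-105) = -88 + 1470 = 1382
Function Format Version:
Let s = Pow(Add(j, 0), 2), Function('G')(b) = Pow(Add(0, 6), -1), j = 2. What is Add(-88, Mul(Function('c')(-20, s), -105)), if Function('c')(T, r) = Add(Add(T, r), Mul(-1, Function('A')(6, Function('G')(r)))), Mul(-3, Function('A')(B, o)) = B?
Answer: 1382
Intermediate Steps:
Function('G')(b) = Rational(1, 6) (Function('G')(b) = Pow(6, -1) = Rational(1, 6))
Function('A')(B, o) = Mul(Rational(-1, 3), B)
s = 4 (s = Pow(Add(2, 0), 2) = Pow(2, 2) = 4)
Function('c')(T, r) = Add(2, T, r) (Function('c')(T, r) = Add(Add(T, r), Mul(-1, Mul(Rational(-1, 3), 6))) = Add(Add(T, r), Mul(-1, -2)) = Add(Add(T, r), 2) = Add(2, T, r))
Add(-88, Mul(Function('c')(-20, s), -105)) = Add(-88, Mul(Add(2, -20, 4), -105)) = Add(-88, Mul(-14, -105)) = Add(-88, 1470) = 1382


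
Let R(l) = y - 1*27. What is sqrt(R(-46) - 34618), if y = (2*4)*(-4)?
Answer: 3*I*sqrt(3853) ≈ 186.22*I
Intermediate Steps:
y = -32 (y = 8*(-4) = -32)
R(l) = -59 (R(l) = -32 - 1*27 = -32 - 27 = -59)
sqrt(R(-46) - 34618) = sqrt(-59 - 34618) = sqrt(-34677) = 3*I*sqrt(3853)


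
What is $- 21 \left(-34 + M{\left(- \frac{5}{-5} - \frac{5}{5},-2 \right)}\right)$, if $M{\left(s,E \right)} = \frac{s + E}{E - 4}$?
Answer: $707$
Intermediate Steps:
$M{\left(s,E \right)} = \frac{E + s}{-4 + E}$
$- 21 \left(-34 + M{\left(- \frac{5}{-5} - \frac{5}{5},-2 \right)}\right) = - 21 \left(-34 + \frac{-2 - \left(1 - 1\right)}{-4 - 2}\right) = - 21 \left(-34 + \frac{-2 - 0}{-6}\right) = - 21 \left(-34 - \frac{-2 + \left(1 - 1\right)}{6}\right) = - 21 \left(-34 - \frac{-2 + 0}{6}\right) = - 21 \left(-34 - - \frac{1}{3}\right) = - 21 \left(-34 + \frac{1}{3}\right) = \left(-21\right) \left(- \frac{101}{3}\right) = 707$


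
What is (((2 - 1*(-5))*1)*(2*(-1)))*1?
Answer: -14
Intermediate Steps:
(((2 - 1*(-5))*1)*(2*(-1)))*1 = (((2 + 5)*1)*(-2))*1 = ((7*1)*(-2))*1 = (7*(-2))*1 = -14*1 = -14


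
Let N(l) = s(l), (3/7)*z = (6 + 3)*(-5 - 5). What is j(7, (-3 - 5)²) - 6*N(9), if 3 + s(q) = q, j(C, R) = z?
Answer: -246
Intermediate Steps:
z = -210 (z = 7*((6 + 3)*(-5 - 5))/3 = 7*(9*(-10))/3 = (7/3)*(-90) = -210)
j(C, R) = -210
s(q) = -3 + q
N(l) = -3 + l
j(7, (-3 - 5)²) - 6*N(9) = -210 - 6*(-3 + 9) = -210 - 6*6 = -210 - 36 = -246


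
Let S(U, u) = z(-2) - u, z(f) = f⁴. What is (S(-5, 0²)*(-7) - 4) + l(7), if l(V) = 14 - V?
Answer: -109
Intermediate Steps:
S(U, u) = 16 - u (S(U, u) = (-2)⁴ - u = 16 - u)
(S(-5, 0²)*(-7) - 4) + l(7) = ((16 - 1*0²)*(-7) - 4) + (14 - 1*7) = ((16 - 1*0)*(-7) - 4) + (14 - 7) = ((16 + 0)*(-7) - 4) + 7 = (16*(-7) - 4) + 7 = (-112 - 4) + 7 = -116 + 7 = -109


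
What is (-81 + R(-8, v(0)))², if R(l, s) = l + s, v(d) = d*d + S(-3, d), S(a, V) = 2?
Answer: 7569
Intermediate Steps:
v(d) = 2 + d² (v(d) = d*d + 2 = d² + 2 = 2 + d²)
(-81 + R(-8, v(0)))² = (-81 + (-8 + (2 + 0²)))² = (-81 + (-8 + (2 + 0)))² = (-81 + (-8 + 2))² = (-81 - 6)² = (-87)² = 7569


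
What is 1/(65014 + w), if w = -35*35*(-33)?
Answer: 1/105439 ≈ 9.4842e-6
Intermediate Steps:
w = 40425 (w = -1225*(-33) = 40425)
1/(65014 + w) = 1/(65014 + 40425) = 1/105439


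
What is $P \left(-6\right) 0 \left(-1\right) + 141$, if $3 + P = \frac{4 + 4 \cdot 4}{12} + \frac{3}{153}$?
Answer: $141$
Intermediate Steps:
$P = - \frac{67}{51}$ ($P = -3 + \left(\frac{4 + 4 \cdot 4}{12} + \frac{3}{153}\right) = -3 + \left(\left(4 + 16\right) \frac{1}{12} + 3 \cdot \frac{1}{153}\right) = -3 + \left(20 \cdot \frac{1}{12} + \frac{1}{51}\right) = -3 + \left(\frac{5}{3} + \frac{1}{51}\right) = -3 + \frac{86}{51} = - \frac{67}{51} \approx -1.3137$)
$P \left(-6\right) 0 \left(-1\right) + 141 = - \frac{67 \left(-6\right) 0 \left(-1\right)}{51} + 141 = - \frac{67 \cdot 0 \left(-1\right)}{51} + 141 = \left(- \frac{67}{51}\right) 0 + 141 = 0 + 141 = 141$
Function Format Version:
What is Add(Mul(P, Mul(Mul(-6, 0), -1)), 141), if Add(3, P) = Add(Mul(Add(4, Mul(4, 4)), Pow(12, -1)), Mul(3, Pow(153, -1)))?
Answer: 141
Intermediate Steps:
P = Rational(-67, 51) (P = Add(-3, Add(Mul(Add(4, Mul(4, 4)), Pow(12, -1)), Mul(3, Pow(153, -1)))) = Add(-3, Add(Mul(Add(4, 16), Rational(1, 12)), Mul(3, Rational(1, 153)))) = Add(-3, Add(Mul(20, Rational(1, 12)), Rational(1, 51))) = Add(-3, Add(Rational(5, 3), Rational(1, 51))) = Add(-3, Rational(86, 51)) = Rational(-67, 51) ≈ -1.3137)
Add(Mul(P, Mul(Mul(-6, 0), -1)), 141) = Add(Mul(Rational(-67, 51), Mul(Mul(-6, 0), -1)), 141) = Add(Mul(Rational(-67, 51), Mul(0, -1)), 141) = Add(Mul(Rational(-67, 51), 0), 141) = Add(0, 141) = 141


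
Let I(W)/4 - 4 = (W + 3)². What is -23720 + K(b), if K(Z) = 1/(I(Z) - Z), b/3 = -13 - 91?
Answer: -9067017439/382252 ≈ -23720.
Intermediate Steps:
I(W) = 16 + 4*(3 + W)² (I(W) = 16 + 4*(W + 3)² = 16 + 4*(3 + W)²)
b = -312 (b = 3*(-13 - 91) = 3*(-104) = -312)
K(Z) = 1/(16 - Z + 4*(3 + Z)²) (K(Z) = 1/((16 + 4*(3 + Z)²) - Z) = 1/(16 - Z + 4*(3 + Z)²))
-23720 + K(b) = -23720 + 1/(16 - 1*(-312) + 4*(3 - 312)²) = -23720 + 1/(16 + 312 + 4*(-309)²) = -23720 + 1/(16 + 312 + 4*95481) = -23720 + 1/(16 + 312 + 381924) = -23720 + 1/382252 = -9067017439/382252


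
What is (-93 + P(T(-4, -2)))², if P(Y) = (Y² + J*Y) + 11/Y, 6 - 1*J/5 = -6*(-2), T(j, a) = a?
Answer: 4761/4 ≈ 1190.3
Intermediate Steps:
J = -30 (J = 30 - (-30)*(-2) = 30 - 5*12 = 30 - 60 = -30)
P(Y) = Y² - 30*Y + 11/Y (P(Y) = (Y² - 30*Y) + 11/Y = Y² - 30*Y + 11/Y)
(-93 + P(T(-4, -2)))² = (-93 + (11 + (-2)²*(-30 - 2))/(-2))² = (-93 - (11 + 4*(-32))/2)² = (-93 - (11 - 128)/2)² = (-93 - ½*(-117))² = (-93 + 117/2)² = (-69/2)² = 4761/4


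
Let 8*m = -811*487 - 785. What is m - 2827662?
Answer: -11508519/4 ≈ -2.8771e+6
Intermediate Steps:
m = -197871/4 (m = (-811*487 - 785)/8 = (-394957 - 785)/8 = (1/8)*(-395742) = -197871/4 ≈ -49468.)
m - 2827662 = -197871/4 - 2827662 = -11508519/4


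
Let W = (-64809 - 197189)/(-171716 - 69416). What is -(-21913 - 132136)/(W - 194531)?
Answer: -18573071734/23453693547 ≈ -0.79190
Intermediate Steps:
W = 130999/120566 (W = -261998/(-241132) = -261998*(-1/241132) = 130999/120566 ≈ 1.0865)
-(-21913 - 132136)/(W - 194531) = -(-21913 - 132136)/(130999/120566 - 194531) = -(-154049)/(-23453693547/120566) = -(-154049)*(-120566)/23453693547 = -1*18573071734/23453693547 = -18573071734/23453693547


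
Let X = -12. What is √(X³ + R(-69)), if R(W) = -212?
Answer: 2*I*√485 ≈ 44.045*I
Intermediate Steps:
√(X³ + R(-69)) = √((-12)³ - 212) = √(-1728 - 212) = √(-1940) = 2*I*√485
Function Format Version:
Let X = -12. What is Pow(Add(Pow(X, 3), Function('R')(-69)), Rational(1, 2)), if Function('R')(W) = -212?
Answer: Mul(2, I, Pow(485, Rational(1, 2))) ≈ Mul(44.045, I)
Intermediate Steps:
Pow(Add(Pow(X, 3), Function('R')(-69)), Rational(1, 2)) = Pow(Add(Pow(-12, 3), -212), Rational(1, 2)) = Pow(Add(-1728, -212), Rational(1, 2)) = Pow(-1940, Rational(1, 2)) = Mul(2, I, Pow(485, Rational(1, 2)))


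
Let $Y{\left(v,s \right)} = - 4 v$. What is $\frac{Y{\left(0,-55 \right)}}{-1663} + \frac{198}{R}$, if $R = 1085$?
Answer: $\frac{198}{1085} \approx 0.18249$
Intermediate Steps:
$\frac{Y{\left(0,-55 \right)}}{-1663} + \frac{198}{R} = \frac{\left(-4\right) 0}{-1663} + \frac{198}{1085} = 0 \left(- \frac{1}{1663}\right) + 198 \cdot \frac{1}{1085} = 0 + \frac{198}{1085} = \frac{198}{1085}$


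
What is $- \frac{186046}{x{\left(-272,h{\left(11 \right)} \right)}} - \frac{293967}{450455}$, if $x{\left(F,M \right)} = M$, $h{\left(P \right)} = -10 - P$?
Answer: $\frac{11971311089}{1351365} \approx 8858.7$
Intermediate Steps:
$- \frac{186046}{x{\left(-272,h{\left(11 \right)} \right)}} - \frac{293967}{450455} = - \frac{186046}{-10 - 11} - \frac{293967}{450455} = - \frac{186046}{-21} - \frac{293967}{450455} = \left(-186046\right) \left(- \frac{1}{21}\right) - \frac{293967}{450455} = \frac{26578}{3} - \frac{293967}{450455} = \frac{11971311089}{1351365}$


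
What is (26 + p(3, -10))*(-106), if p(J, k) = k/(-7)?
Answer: -20352/7 ≈ -2907.4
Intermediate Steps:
p(J, k) = -k/7 (p(J, k) = k*(-⅐) = -k/7)
(26 + p(3, -10))*(-106) = (26 - ⅐*(-10))*(-106) = (26 + 10/7)*(-106) = (192/7)*(-106) = -20352/7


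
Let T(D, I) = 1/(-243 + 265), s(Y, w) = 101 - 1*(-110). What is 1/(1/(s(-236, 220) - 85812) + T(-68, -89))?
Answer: 1883222/85579 ≈ 22.006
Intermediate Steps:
s(Y, w) = 211 (s(Y, w) = 101 + 110 = 211)
T(D, I) = 1/22
1/(1/(s(-236, 220) - 85812) + T(-68, -89)) = 1/(1/(211 - 85812) + 1/22) = 1/(1/(-85601) + 1/22) = 1/(-1/85601 + 1/22) = 1/(85579/1883222) = 1883222/85579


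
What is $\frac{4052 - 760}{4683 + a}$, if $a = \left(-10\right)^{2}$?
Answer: $\frac{3292}{4783} \approx 0.68827$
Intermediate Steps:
$a = 100$
$\frac{4052 - 760}{4683 + a} = \frac{4052 - 760}{4683 + 100} = \frac{3292}{4783}$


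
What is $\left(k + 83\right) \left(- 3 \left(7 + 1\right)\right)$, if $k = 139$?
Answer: $-5328$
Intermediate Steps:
$\left(k + 83\right) \left(- 3 \left(7 + 1\right)\right) = \left(139 + 83\right) \left(- 3 \left(7 + 1\right)\right) = 222 \left(\left(-3\right) 8\right) = 222 \left(-24\right) = -5328$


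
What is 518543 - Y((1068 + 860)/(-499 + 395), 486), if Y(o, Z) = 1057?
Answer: 517486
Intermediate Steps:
518543 - Y((1068 + 860)/(-499 + 395), 486) = 518543 - 1*1057 = 518543 - 1057 = 517486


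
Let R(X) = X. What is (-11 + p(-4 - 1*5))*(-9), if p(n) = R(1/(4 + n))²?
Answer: 2466/25 ≈ 98.640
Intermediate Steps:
p(n) = (4 + n)⁻² (p(n) = (1/(4 + n))² = (4 + n)⁻²)
(-11 + p(-4 - 1*5))*(-9) = (-11 + (4 + (-4 - 1*5))⁻²)*(-9) = (-11 + (4 + (-4 - 5))⁻²)*(-9) = (-11 + (4 - 9)⁻²)*(-9) = (-11 + (-5)⁻²)*(-9) = (-11 + 1/25)*(-9) = -274/25*(-9) = 2466/25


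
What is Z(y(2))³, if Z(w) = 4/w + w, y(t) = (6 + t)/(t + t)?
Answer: 64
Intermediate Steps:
y(t) = (6 + t)/(2*t) (y(t) = (6 + t)/((2*t)) = (6 + t)*(1/(2*t)) = (6 + t)/(2*t))
Z(w) = w + 4/w
Z(y(2))³ = ((½)*(6 + 2)/2 + 4/(((½)*(6 + 2)/2)))³ = ((½)*(½)*8 + 4/(((½)*(½)*8)))³ = (2 + 4/2)³ = (2 + 4*(½))³ = (2 + 2)³ = 4³ = 64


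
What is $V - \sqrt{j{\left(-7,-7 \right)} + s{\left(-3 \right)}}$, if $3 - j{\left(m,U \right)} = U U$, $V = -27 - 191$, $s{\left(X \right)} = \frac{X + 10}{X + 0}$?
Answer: $-218 - \frac{i \sqrt{435}}{3} \approx -218.0 - 6.9522 i$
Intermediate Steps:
$s{\left(X \right)} = \frac{10 + X}{X}$
$V = -218$ ($V = -27 - 191 = -218$)
$j{\left(m,U \right)} = 3 - U^{2}$ ($j{\left(m,U \right)} = 3 - U U = 3 - U^{2}$)
$V - \sqrt{j{\left(-7,-7 \right)} + s{\left(-3 \right)}} = -218 - \sqrt{\left(3 - \left(-7\right)^{2}\right) + \frac{10 - 3}{-3}} = -218 - \sqrt{\left(3 - 49\right) - \frac{7}{3}} = -218 - \sqrt{-46 - \frac{7}{3}} = -218 - \sqrt{- \frac{145}{3}} = -218 - \frac{i \sqrt{435}}{3}$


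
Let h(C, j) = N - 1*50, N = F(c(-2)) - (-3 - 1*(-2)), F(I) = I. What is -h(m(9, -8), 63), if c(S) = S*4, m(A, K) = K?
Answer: 57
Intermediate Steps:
c(S) = 4*S
N = -7 (N = 4*(-2) - (-3 - 1*(-2)) = -8 - (-3 + 2) = -8 - 1*(-1) = -8 + 1 = -7)
h(C, j) = -57 (h(C, j) = -7 - 1*50 = -7 - 50 = -57)
-h(m(9, -8), 63) = -1*(-57) = 57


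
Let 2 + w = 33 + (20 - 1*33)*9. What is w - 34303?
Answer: -34389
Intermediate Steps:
w = -86 (w = -2 + (33 + (20 - 1*33)*9) = -2 + (33 + (20 - 33)*9) = -2 + (33 - 13*9) = -2 + (33 - 117) = -2 - 84 = -86)
w - 34303 = -86 - 34303 = -34389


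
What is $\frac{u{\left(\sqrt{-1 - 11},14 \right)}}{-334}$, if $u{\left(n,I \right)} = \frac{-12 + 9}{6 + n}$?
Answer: $\frac{3}{2672} - \frac{i \sqrt{3}}{2672} \approx 0.0011228 - 0.00064822 i$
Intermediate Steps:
$u{\left(n,I \right)} = - \frac{3}{6 + n}$
$\frac{u{\left(\sqrt{-1 - 11},14 \right)}}{-334} = \frac{\left(-3\right) \frac{1}{6 + \sqrt{-1 - 11}}}{-334} = - \frac{3}{6 + \sqrt{-12}} \left(- \frac{1}{334}\right) = - \frac{3}{6 + 2 i \sqrt{3}} \left(- \frac{1}{334}\right) = \frac{3}{334 \left(6 + 2 i \sqrt{3}\right)}$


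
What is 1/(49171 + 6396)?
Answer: 1/55567 ≈ 1.7996e-5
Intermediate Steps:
1/(49171 + 6396) = 1/55567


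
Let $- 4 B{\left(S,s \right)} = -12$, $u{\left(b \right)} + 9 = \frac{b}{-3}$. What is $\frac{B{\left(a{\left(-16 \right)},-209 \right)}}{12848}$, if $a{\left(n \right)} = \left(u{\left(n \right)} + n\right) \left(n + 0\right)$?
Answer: $\frac{3}{12848} \approx 0.0002335$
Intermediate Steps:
$u{\left(b \right)} = -9 - \frac{b}{3}$ ($u{\left(b \right)} = -9 + \frac{b}{-3} = -9 + b \left(- \frac{1}{3}\right) = -9 - \frac{b}{3}$)
$a{\left(n \right)} = n \left(-9 + \frac{2 n}{3}\right)$ ($a{\left(n \right)} = \left(\left(-9 - \frac{n}{3}\right) + n\right) \left(n + 0\right) = \left(-9 + \frac{2 n}{3}\right) n = n \left(-9 + \frac{2 n}{3}\right)$)
$B{\left(S,s \right)} = 3$ ($B{\left(S,s \right)} = \left(- \frac{1}{4}\right) \left(-12\right) = 3$)
$\frac{B{\left(a{\left(-16 \right)},-209 \right)}}{12848} = \frac{3}{12848}$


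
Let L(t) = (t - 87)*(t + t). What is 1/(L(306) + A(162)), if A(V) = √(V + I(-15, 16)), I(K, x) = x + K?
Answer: 134028/17963504621 - √163/17963504621 ≈ 7.4604e-6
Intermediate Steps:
I(K, x) = K + x
A(V) = √(1 + V) (A(V) = √(V + (-15 + 16)) = √(V + 1) = √(1 + V))
L(t) = 2*t*(-87 + t) (L(t) = (-87 + t)*(2*t) = 2*t*(-87 + t))
1/(L(306) + A(162)) = 1/(2*306*(-87 + 306) + √(1 + 162)) = 1/(2*306*219 + √163) = 1/(134028 + √163)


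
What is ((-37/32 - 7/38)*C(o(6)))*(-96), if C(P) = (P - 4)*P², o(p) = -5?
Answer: -550125/19 ≈ -28954.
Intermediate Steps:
C(P) = P²*(-4 + P) (C(P) = (-4 + P)*P² = P²*(-4 + P))
((-37/32 - 7/38)*C(o(6)))*(-96) = ((-37/32 - 7/38)*((-5)²*(-4 - 5)))*(-96) = ((-37*1/32 - 7*1/38)*(25*(-9)))*(-96) = ((-37/32 - 7/38)*(-225))*(-96) = -815/608*(-225)*(-96) = (183375/608)*(-96) = -550125/19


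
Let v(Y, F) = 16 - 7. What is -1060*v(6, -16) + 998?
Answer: -8542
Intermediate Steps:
v(Y, F) = 9
-1060*v(6, -16) + 998 = -1060*9 + 998 = -9540 + 998 = -8542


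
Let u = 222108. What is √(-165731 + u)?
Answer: √56377 ≈ 237.44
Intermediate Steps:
√(-165731 + u) = √(-165731 + 222108) = √56377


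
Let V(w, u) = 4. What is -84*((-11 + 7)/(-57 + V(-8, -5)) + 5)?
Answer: -22596/53 ≈ -426.34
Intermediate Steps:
-84*((-11 + 7)/(-57 + V(-8, -5)) + 5) = -84*((-11 + 7)/(-57 + 4) + 5) = -84*(-4/(-53) + 5) = -84*(-4*(-1/53) + 5) = -84*(4/53 + 5) = -84*269/53 = -22596/53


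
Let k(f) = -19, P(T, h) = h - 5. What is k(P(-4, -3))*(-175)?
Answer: 3325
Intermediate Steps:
P(T, h) = -5 + h
k(P(-4, -3))*(-175) = -19*(-175) = 3325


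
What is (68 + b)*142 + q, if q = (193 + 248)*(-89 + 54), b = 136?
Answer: 13533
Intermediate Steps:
q = -15435 (q = 441*(-35) = -15435)
(68 + b)*142 + q = (68 + 136)*142 - 15435 = 204*142 - 15435 = 28968 - 15435 = 13533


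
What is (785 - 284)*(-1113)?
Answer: -557613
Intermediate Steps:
(785 - 284)*(-1113) = 501*(-1113) = -557613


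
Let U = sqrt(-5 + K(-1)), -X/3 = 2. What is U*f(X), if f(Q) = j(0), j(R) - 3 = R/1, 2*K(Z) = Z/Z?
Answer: 9*I*sqrt(2)/2 ≈ 6.364*I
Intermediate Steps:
K(Z) = 1/2 (K(Z) = (Z/Z)/2 = (1/2)*1 = 1/2)
j(R) = 3 + R (j(R) = 3 + R/1 = 3 + R*1 = 3 + R)
X = -6 (X = -3*2 = -6)
f(Q) = 3 (f(Q) = 3 + 0 = 3)
U = 3*I*sqrt(2)/2 (U = sqrt(-5 + 1/2) = sqrt(-9/2) = 3*I*sqrt(2)/2 ≈ 2.1213*I)
U*f(X) = (3*I*sqrt(2)/2)*3 = 9*I*sqrt(2)/2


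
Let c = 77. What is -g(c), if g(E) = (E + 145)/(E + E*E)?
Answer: -37/1001 ≈ -0.036963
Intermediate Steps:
g(E) = (145 + E)/(E + E²)
-g(c) = -(145 + 77)/(77*(1 + 77)) = -222/(77*78) = -1*37/1001 = -37/1001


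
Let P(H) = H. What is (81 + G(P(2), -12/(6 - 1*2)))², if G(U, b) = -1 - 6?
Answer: 5476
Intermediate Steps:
G(U, b) = -7
(81 + G(P(2), -12/(6 - 1*2)))² = (81 - 7)² = 74² = 5476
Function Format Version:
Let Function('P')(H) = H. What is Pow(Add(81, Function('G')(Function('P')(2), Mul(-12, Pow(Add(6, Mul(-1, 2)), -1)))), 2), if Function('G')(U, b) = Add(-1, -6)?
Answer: 5476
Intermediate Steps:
Function('G')(U, b) = -7
Pow(Add(81, Function('G')(Function('P')(2), Mul(-12, Pow(Add(6, Mul(-1, 2)), -1)))), 2) = Pow(Add(81, -7), 2) = Pow(74, 2) = 5476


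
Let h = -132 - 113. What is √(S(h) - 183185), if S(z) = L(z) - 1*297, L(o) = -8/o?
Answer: I*√224765410/35 ≈ 428.35*I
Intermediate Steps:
h = -245
S(z) = -297 - 8/z (S(z) = -8/z - 1*297 = -8/z - 297 = -297 - 8/z)
√(S(h) - 183185) = √((-297 - 8/(-245)) - 183185) = √((-297 - 8*(-1/245)) - 183185) = √((-297 + 8/245) - 183185) = √(-72757/245 - 183185) = √(-44953082/245) = I*√224765410/35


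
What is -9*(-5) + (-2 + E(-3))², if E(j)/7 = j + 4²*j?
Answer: 128926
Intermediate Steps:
E(j) = 119*j (E(j) = 7*(j + 4²*j) = 7*(j + 16*j) = 7*(17*j) = 119*j)
-9*(-5) + (-2 + E(-3))² = -9*(-5) + (-2 + 119*(-3))² = 45 + (-2 - 357)² = 45 + (-359)² = 45 + 128881 = 128926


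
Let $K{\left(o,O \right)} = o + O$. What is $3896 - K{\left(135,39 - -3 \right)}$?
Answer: $3719$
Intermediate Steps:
$K{\left(o,O \right)} = O + o$
$3896 - K{\left(135,39 - -3 \right)} = 3896 - \left(\left(39 - -3\right) + 135\right) = 3896 - \left(\left(39 + 3\right) + 135\right) = 3896 - \left(42 + 135\right) = 3896 - 177 = 3719$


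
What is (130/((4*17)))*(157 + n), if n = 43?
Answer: 6500/17 ≈ 382.35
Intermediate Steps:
(130/((4*17)))*(157 + n) = (130/((4*17)))*(157 + 43) = (130/68)*200 = (130*(1/68))*200 = (65/34)*200 = 6500/17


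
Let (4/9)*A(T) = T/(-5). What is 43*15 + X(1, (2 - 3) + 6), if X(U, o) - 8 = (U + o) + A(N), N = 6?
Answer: 6563/10 ≈ 656.30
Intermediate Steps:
A(T) = -9*T/20 (A(T) = 9*(T/(-5))/4 = 9*(T*(-⅕))/4 = 9*(-T/5)/4 = -9*T/20)
X(U, o) = 53/10 + U + o (X(U, o) = 8 + ((U + o) - 9/20*6) = 8 + ((U + o) - 27/10) = 8 + (-27/10 + U + o) = 53/10 + U + o)
43*15 + X(1, (2 - 3) + 6) = 43*15 + (53/10 + 1 + ((2 - 3) + 6)) = 645 + (53/10 + 1 + (-1 + 6)) = 645 + (53/10 + 1 + 5) = 645 + 113/10 = 6563/10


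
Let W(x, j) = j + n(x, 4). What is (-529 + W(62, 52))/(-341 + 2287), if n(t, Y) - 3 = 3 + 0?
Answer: -471/1946 ≈ -0.24203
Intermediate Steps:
n(t, Y) = 6 (n(t, Y) = 3 + (3 + 0) = 3 + 3 = 6)
W(x, j) = 6 + j (W(x, j) = j + 6 = 6 + j)
(-529 + W(62, 52))/(-341 + 2287) = (-529 + (6 + 52))/(-341 + 2287) = (-529 + 58)/1946 = -471*1/1946 = -471/1946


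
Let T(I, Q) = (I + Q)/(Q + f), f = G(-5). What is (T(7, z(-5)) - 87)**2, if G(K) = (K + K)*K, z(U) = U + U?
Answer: 12131289/1600 ≈ 7582.1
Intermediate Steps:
z(U) = 2*U
G(K) = 2*K**2 (G(K) = (2*K)*K = 2*K**2)
f = 50 (f = 2*(-5)**2 = 2*25 = 50)
T(I, Q) = (I + Q)/(50 + Q) (T(I, Q) = (I + Q)/(Q + 50) = (I + Q)/(50 + Q))
(T(7, z(-5)) - 87)**2 = ((7 + 2*(-5))/(50 + 2*(-5)) - 87)**2 = ((7 - 10)/(50 - 10) - 87)**2 = (-3/40 - 87)**2 = (-3483/40)**2 = 12131289/1600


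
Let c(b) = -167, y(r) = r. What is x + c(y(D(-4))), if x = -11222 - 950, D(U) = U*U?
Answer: -12339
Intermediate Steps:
D(U) = U**2
x = -12172
x + c(y(D(-4))) = -12172 - 167 = -12339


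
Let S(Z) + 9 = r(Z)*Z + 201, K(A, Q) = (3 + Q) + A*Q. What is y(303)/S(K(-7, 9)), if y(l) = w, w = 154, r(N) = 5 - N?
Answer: -77/1332 ≈ -0.057808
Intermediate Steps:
K(A, Q) = 3 + Q + A*Q
y(l) = 154
S(Z) = 192 + Z*(5 - Z) (S(Z) = -9 + ((5 - Z)*Z + 201) = -9 + (Z*(5 - Z) + 201) = -9 + (201 + Z*(5 - Z)) = 192 + Z*(5 - Z))
y(303)/S(K(-7, 9)) = 154/(192 - (3 + 9 - 7*9)*(-5 + (3 + 9 - 7*9))) = 154/(192 - (3 + 9 - 63)*(-5 + (3 + 9 - 63))) = 154/(192 - 1*(-51)*(-5 - 51)) = 154/(192 - 1*(-51)*(-56)) = 154/(192 - 2856) = 154/(-2664) = 154*(-1/2664) = -77/1332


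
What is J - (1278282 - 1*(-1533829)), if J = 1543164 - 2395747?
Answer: -3664694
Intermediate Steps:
J = -852583
J - (1278282 - 1*(-1533829)) = -852583 - (1278282 - 1*(-1533829)) = -852583 - (1278282 + 1533829) = -852583 - 1*2812111 = -852583 - 2812111 = -3664694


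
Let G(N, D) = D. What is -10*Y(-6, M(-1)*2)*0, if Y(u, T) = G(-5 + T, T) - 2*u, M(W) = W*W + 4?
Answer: 0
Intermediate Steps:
M(W) = 4 + W² (M(W) = W² + 4 = 4 + W²)
Y(u, T) = T - 2*u
-10*Y(-6, M(-1)*2)*0 = -10*((4 + (-1)²)*2 - 2*(-6))*0 = -10*((4 + 1)*2 + 12)*0 = -10*(5*2 + 12)*0 = -10*(10 + 12)*0 = -10*22*0 = -220*0 = 0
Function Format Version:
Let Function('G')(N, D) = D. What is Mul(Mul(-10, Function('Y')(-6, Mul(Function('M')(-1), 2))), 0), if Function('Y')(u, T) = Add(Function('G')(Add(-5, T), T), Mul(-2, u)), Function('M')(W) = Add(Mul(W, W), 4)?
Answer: 0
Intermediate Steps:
Function('M')(W) = Add(4, Pow(W, 2)) (Function('M')(W) = Add(Pow(W, 2), 4) = Add(4, Pow(W, 2)))
Function('Y')(u, T) = Add(T, Mul(-2, u))
Mul(Mul(-10, Function('Y')(-6, Mul(Function('M')(-1), 2))), 0) = Mul(Mul(-10, Add(Mul(Add(4, Pow(-1, 2)), 2), Mul(-2, -6))), 0) = Mul(Mul(-10, Add(Mul(Add(4, 1), 2), 12)), 0) = Mul(Mul(-10, Add(Mul(5, 2), 12)), 0) = Mul(Mul(-10, Add(10, 12)), 0) = Mul(Mul(-10, 22), 0) = Mul(-220, 0) = 0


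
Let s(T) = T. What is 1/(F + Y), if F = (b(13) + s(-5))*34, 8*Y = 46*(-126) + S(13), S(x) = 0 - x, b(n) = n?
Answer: -8/3633 ≈ -0.0022020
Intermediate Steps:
S(x) = -x
Y = -5809/8 (Y = (46*(-126) - 1*13)/8 = (-5796 - 13)/8 = (⅛)*(-5809) = -5809/8 ≈ -726.13)
F = 272 (F = (13 - 5)*34 = 8*34 = 272)
1/(F + Y) = 1/(272 - 5809/8) = 1/(-3633/8) = -8/3633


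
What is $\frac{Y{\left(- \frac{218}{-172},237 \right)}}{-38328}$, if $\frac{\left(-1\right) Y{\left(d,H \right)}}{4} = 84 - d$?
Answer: $\frac{7115}{824052} \approx 0.0086342$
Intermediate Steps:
$Y{\left(d,H \right)} = -336 + 4 d$ ($Y{\left(d,H \right)} = - 4 \left(84 - d\right) = -336 + 4 d$)
$\frac{Y{\left(- \frac{218}{-172},237 \right)}}{-38328} = \frac{-336 + 4 \left(- \frac{218}{-172}\right)}{-38328} = \left(-336 + 4 \left(\left(-218\right) \left(- \frac{1}{172}\right)\right)\right) \left(- \frac{1}{38328}\right) = \left(-336 + 4 \cdot \frac{109}{86}\right) \left(- \frac{1}{38328}\right) = \left(-336 + \frac{218}{43}\right) \left(- \frac{1}{38328}\right) = \left(- \frac{14230}{43}\right) \left(- \frac{1}{38328}\right) = \frac{7115}{824052}$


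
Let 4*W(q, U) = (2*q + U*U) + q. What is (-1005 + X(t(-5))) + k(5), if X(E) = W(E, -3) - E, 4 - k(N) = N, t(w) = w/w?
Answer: -1004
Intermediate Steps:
t(w) = 1
k(N) = 4 - N
W(q, U) = U²/4 + 3*q/4 (W(q, U) = ((2*q + U*U) + q)/4 = ((2*q + U²) + q)/4 = ((U² + 2*q) + q)/4 = (U² + 3*q)/4 = U²/4 + 3*q/4)
X(E) = 9/4 - E/4 (X(E) = ((¼)*(-3)² + 3*E/4) - E = ((¼)*9 + 3*E/4) - E = (9/4 + 3*E/4) - E = 9/4 - E/4)
(-1005 + X(t(-5))) + k(5) = (-1005 + (9/4 - ¼*1)) + (4 - 1*5) = (-1005 + (9/4 - ¼)) + (4 - 5) = (-1005 + 2) - 1 = -1003 - 1 = -1004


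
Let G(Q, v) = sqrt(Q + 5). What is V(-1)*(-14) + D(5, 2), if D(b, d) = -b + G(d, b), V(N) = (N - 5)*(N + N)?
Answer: -173 + sqrt(7) ≈ -170.35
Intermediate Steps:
G(Q, v) = sqrt(5 + Q)
V(N) = 2*N*(-5 + N) (V(N) = (-5 + N)*(2*N) = 2*N*(-5 + N))
D(b, d) = sqrt(5 + d) - b (D(b, d) = -b + sqrt(5 + d) = sqrt(5 + d) - b)
V(-1)*(-14) + D(5, 2) = (2*(-1)*(-5 - 1))*(-14) + (sqrt(5 + 2) - 1*5) = (2*(-1)*(-6))*(-14) + (sqrt(7) - 5) = 12*(-14) + (-5 + sqrt(7)) = -168 + (-5 + sqrt(7)) = -173 + sqrt(7)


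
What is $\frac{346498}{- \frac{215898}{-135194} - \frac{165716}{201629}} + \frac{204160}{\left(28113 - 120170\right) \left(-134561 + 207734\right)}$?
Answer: $\frac{31811842906471606830384074}{71158300320592321809} \approx 4.4706 \cdot 10^{5}$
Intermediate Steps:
$\frac{346498}{- \frac{215898}{-135194} - \frac{165716}{201629}} + \frac{204160}{\left(28113 - 120170\right) \left(-134561 + 207734\right)} = \frac{346498}{\left(-215898\right) \left(- \frac{1}{135194}\right) - \frac{165716}{201629}} + \frac{204160}{\left(-92057\right) 73173} = \frac{346498}{\frac{107949}{67597} - \frac{165716}{201629}} + \frac{204160}{-6736086861} = \frac{346498}{\frac{10563744469}{13629515513}} + 204160 \left(- \frac{1}{6736086861}\right) = 346498 \cdot \frac{13629515513}{10563744469} - \frac{204160}{6736086861} = \frac{4722599866223474}{10563744469} - \frac{204160}{6736086861} = \frac{31811842906471606830384074}{71158300320592321809}$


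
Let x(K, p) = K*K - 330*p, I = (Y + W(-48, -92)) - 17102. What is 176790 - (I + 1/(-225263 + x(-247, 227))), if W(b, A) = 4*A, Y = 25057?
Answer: 40467266293/239164 ≈ 1.6920e+5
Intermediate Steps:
I = 7587 (I = (25057 + 4*(-92)) - 17102 = (25057 - 368) - 17102 = 24689 - 17102 = 7587)
x(K, p) = K² - 330*p
176790 - (I + 1/(-225263 + x(-247, 227))) = 176790 - (7587 + 1/(-225263 + ((-247)² - 330*227))) = 176790 - (7587 + 1/(-225263 + (61009 - 74910))) = 176790 - (7587 + 1/(-225263 - 13901)) = 176790 - (7587 + 1/(-239164)) = 176790 - (7587 - 1/239164) = 176790 - 1*1814537267/239164 = 176790 - 1814537267/239164 = 40467266293/239164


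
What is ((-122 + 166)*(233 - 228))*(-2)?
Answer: -440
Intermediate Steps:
((-122 + 166)*(233 - 228))*(-2) = (44*5)*(-2) = 220*(-2) = -440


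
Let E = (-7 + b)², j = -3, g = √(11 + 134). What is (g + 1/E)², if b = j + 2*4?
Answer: 2321/16 + √145/2 ≈ 151.08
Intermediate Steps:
g = √145 ≈ 12.042
b = 5 (b = -3 + 2*4 = -3 + 8 = 5)
E = 4 (E = (-7 + 5)² = (-2)² = 4)
(g + 1/E)² = (√145 + 1/4)² = (√145 + ¼)² = (¼ + √145)²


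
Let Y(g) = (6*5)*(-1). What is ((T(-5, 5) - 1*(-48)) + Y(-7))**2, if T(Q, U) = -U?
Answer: 169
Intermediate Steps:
Y(g) = -30 (Y(g) = 30*(-1) = -30)
((T(-5, 5) - 1*(-48)) + Y(-7))**2 = ((-1*5 - 1*(-48)) - 30)**2 = ((-5 + 48) - 30)**2 = (43 - 30)**2 = 13**2 = 169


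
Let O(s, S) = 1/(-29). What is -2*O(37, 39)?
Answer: 2/29 ≈ 0.068966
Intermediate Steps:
O(s, S) = -1/29
-2*O(37, 39) = -2*(-1/29) = 2/29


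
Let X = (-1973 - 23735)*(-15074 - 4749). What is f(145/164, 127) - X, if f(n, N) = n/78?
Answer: -6518927077583/12792 ≈ -5.0961e+8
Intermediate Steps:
f(n, N) = n/78 (f(n, N) = n*(1/78) = n/78)
X = 509609684 (X = -25708*(-19823) = 509609684)
f(145/164, 127) - X = (145/164)/78 - 1*509609684 = (145*(1/164))/78 - 509609684 = (1/78)*(145/164) - 509609684 = 145/12792 - 509609684 = -6518927077583/12792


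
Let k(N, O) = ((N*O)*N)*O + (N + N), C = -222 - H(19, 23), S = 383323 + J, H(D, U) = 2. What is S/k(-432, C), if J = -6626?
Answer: 376697/9364044960 ≈ 4.0228e-5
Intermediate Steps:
S = 376697 (S = 383323 - 6626 = 376697)
C = -224 (C = -222 - 1*2 = -222 - 2 = -224)
k(N, O) = 2*N + N²*O² (k(N, O) = (O*N²)*O + 2*N = N²*O² + 2*N = 2*N + N²*O²)
S/k(-432, C) = 376697/((-432*(2 - 432*(-224)²))) = 376697/((-432*(2 - 432*50176))) = 376697/((-432*(2 - 21676032))) = 376697/((-432*(-21676030))) = 376697/9364044960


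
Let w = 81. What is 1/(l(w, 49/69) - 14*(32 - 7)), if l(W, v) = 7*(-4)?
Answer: -1/378 ≈ -0.0026455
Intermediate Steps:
l(W, v) = -28
1/(l(w, 49/69) - 14*(32 - 7)) = 1/(-28 - 14*(32 - 7)) = 1/(-28 - 14*25) = 1/(-28 - 350) = 1/(-378) = -1/378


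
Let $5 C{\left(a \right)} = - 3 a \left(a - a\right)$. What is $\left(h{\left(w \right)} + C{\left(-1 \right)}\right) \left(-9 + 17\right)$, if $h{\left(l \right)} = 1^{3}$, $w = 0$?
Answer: $8$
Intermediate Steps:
$h{\left(l \right)} = 1$
$C{\left(a \right)} = 0$ ($C{\left(a \right)} = \frac{- 3 a \left(a - a\right)}{5} = \frac{- 3 a 0}{5} = \frac{1}{5} \cdot 0 = 0$)
$\left(h{\left(w \right)} + C{\left(-1 \right)}\right) \left(-9 + 17\right) = \left(1 + 0\right) \left(-9 + 17\right) = 1 \cdot 8 = 8$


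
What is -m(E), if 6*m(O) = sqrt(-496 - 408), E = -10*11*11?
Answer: -I*sqrt(226)/3 ≈ -5.0111*I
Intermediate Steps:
E = -1210 (E = -110*11 = -1210)
m(O) = I*sqrt(226)/3 (m(O) = sqrt(-496 - 408)/6 = sqrt(-904)/6 = (2*I*sqrt(226))/6 = I*sqrt(226)/3)
-m(E) = -I*sqrt(226)/3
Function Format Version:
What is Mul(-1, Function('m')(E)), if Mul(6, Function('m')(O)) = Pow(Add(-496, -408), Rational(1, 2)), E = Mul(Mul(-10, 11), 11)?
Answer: Mul(Rational(-1, 3), I, Pow(226, Rational(1, 2))) ≈ Mul(-5.0111, I)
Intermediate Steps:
E = -1210 (E = Mul(-110, 11) = -1210)
Function('m')(O) = Mul(Rational(1, 3), I, Pow(226, Rational(1, 2))) (Function('m')(O) = Mul(Rational(1, 6), Pow(Add(-496, -408), Rational(1, 2))) = Mul(Rational(1, 6), Pow(-904, Rational(1, 2))) = Mul(Rational(1, 6), Mul(2, I, Pow(226, Rational(1, 2)))) = Mul(Rational(1, 3), I, Pow(226, Rational(1, 2))))
Mul(-1, Function('m')(E)) = Mul(-1, Mul(Rational(1, 3), I, Pow(226, Rational(1, 2)))) = Mul(Rational(-1, 3), I, Pow(226, Rational(1, 2)))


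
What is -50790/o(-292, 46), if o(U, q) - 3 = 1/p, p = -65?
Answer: -1650675/97 ≈ -17017.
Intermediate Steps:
o(U, q) = 194/65 (o(U, q) = 3 + 1/(-65) = 3 - 1/65 = 194/65)
-50790/o(-292, 46) = -50790/194/65 = -50790*65/194 = -1650675/97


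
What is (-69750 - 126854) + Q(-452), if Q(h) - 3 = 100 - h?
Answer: -196049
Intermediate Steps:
Q(h) = 103 - h (Q(h) = 3 + (100 - h) = 103 - h)
(-69750 - 126854) + Q(-452) = (-69750 - 126854) + (103 - 1*(-452)) = -196604 + (103 + 452) = -196604 + 555 = -196049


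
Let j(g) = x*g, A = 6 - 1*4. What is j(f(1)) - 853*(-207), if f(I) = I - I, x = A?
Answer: 176571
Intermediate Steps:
A = 2 (A = 6 - 4 = 2)
x = 2
f(I) = 0
j(g) = 2*g
j(f(1)) - 853*(-207) = 2*0 - 853*(-207) = 0 + 176571 = 176571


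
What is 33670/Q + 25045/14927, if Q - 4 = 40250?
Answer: 755376760/300435729 ≈ 2.5143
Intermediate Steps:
Q = 40254 (Q = 4 + 40250 = 40254)
33670/Q + 25045/14927 = 33670/40254 + 25045/14927 = 33670*(1/40254) + 25045*(1/14927) = 16835/20127 + 25045/14927 = 755376760/300435729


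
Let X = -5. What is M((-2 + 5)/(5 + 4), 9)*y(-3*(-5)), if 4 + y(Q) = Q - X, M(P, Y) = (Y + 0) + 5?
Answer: 224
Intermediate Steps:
M(P, Y) = 5 + Y (M(P, Y) = Y + 5 = 5 + Y)
y(Q) = 1 + Q (y(Q) = -4 + (Q - 1*(-5)) = -4 + (Q + 5) = -4 + (5 + Q) = 1 + Q)
M((-2 + 5)/(5 + 4), 9)*y(-3*(-5)) = (5 + 9)*(1 - 3*(-5)) = 14*(1 + 15) = 14*16 = 224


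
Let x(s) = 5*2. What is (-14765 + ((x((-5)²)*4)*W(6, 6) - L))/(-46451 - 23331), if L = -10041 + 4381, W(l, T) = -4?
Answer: 9265/69782 ≈ 0.13277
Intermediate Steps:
x(s) = 10
L = -5660
(-14765 + ((x((-5)²)*4)*W(6, 6) - L))/(-46451 - 23331) = (-14765 + ((10*4)*(-4) - 1*(-5660)))/(-46451 - 23331) = (-14765 + (40*(-4) + 5660))/(-69782) = (-14765 + (-160 + 5660))*(-1/69782) = (-14765 + 5500)*(-1/69782) = -9265*(-1/69782) = 9265/69782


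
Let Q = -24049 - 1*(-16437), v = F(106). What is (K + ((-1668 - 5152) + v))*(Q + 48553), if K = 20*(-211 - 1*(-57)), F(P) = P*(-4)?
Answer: -422674884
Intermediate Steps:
F(P) = -4*P
v = -424 (v = -4*106 = -424)
Q = -7612 (Q = -24049 + 16437 = -7612)
K = -3080 (K = 20*(-211 + 57) = 20*(-154) = -3080)
(K + ((-1668 - 5152) + v))*(Q + 48553) = (-3080 + ((-1668 - 5152) - 424))*(-7612 + 48553) = (-3080 + (-6820 - 424))*40941 = (-3080 - 7244)*40941 = -10324*40941 = -422674884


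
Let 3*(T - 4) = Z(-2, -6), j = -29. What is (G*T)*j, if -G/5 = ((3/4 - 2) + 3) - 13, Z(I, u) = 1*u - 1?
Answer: -10875/4 ≈ -2718.8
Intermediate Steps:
Z(I, u) = -1 + u (Z(I, u) = u - 1 = -1 + u)
T = 5/3 (T = 4 + (-1 - 6)/3 = 4 + (1/3)*(-7) = 4 - 7/3 = 5/3 ≈ 1.6667)
G = 225/4 (G = -5*(((3/4 - 2) + 3) - 13) = -5*((-5/4 + 3) - 13) = -5*(7/4 - 13) = -5*(-45/4) = 225/4 ≈ 56.250)
(G*T)*j = ((225/4)*(5/3))*(-29) = (375/4)*(-29) = -10875/4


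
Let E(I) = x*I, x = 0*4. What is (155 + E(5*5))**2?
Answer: 24025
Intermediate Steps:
x = 0
E(I) = 0 (E(I) = 0*I = 0)
(155 + E(5*5))**2 = (155 + 0)**2 = 155**2 = 24025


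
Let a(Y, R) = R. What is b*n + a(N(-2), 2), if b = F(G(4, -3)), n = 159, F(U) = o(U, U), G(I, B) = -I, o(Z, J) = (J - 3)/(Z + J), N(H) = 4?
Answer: 1129/8 ≈ 141.13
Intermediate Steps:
o(Z, J) = (-3 + J)/(J + Z)
F(U) = (-3 + U)/(2*U) (F(U) = (-3 + U)/(U + U) = (-3 + U)/((2*U)) = (1/(2*U))*(-3 + U) = (-3 + U)/(2*U))
b = 7/8 (b = (-3 - 1*4)/(2*((-1*4))) = (1/2)*(-3 - 4)/(-4) = (1/2)*(-1/4)*(-7) = 7/8 ≈ 0.87500)
b*n + a(N(-2), 2) = (7/8)*159 + 2 = 1113/8 + 2 = 1129/8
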